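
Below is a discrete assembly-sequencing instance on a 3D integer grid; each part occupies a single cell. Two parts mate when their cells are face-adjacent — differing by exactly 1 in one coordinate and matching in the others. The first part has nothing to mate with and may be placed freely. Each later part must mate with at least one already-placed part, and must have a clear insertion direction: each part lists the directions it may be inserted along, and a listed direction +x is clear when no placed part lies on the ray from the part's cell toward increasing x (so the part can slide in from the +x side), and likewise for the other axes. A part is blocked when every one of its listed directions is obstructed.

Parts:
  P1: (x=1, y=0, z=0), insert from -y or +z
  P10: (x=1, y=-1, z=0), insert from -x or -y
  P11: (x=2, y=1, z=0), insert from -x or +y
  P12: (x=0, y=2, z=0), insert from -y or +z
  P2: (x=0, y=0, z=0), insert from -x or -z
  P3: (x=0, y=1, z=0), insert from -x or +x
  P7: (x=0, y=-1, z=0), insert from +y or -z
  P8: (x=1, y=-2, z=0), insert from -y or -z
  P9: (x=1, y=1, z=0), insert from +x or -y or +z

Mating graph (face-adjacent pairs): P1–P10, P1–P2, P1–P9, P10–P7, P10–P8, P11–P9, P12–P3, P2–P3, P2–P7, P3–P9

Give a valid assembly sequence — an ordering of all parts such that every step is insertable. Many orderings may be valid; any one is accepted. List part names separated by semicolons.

1. P12@(0, 2, 0) [-y clear] — {P12}
2. P3@(0, 1, 0) [-x clear] — {P12, P3}
3. P9@(1, 1, 0) [+x clear] — {P12, P3, P9}
4. P11@(2, 1, 0) [+y clear] — {P11, P12, P3, P9}
5. P2@(0, 0, 0) [-x clear] — {P11, P12, P2, P3, P9}
6. P7@(0, -1, 0) [-z clear] — {P11, P12, P2, P3, P7, P9}
7. P10@(1, -1, 0) [-y clear] — {P10, P11, P12, P2, P3, P7, P9}
8. P8@(1, -2, 0) [-y clear] — {P10, P11, P12, P2, P3, P7, P8, P9}
9. P1@(1, 0, 0) [+z clear] — {P1, P10, P11, P12, P2, P3, P7, P8, P9}

P12; P3; P9; P11; P2; P7; P10; P8; P1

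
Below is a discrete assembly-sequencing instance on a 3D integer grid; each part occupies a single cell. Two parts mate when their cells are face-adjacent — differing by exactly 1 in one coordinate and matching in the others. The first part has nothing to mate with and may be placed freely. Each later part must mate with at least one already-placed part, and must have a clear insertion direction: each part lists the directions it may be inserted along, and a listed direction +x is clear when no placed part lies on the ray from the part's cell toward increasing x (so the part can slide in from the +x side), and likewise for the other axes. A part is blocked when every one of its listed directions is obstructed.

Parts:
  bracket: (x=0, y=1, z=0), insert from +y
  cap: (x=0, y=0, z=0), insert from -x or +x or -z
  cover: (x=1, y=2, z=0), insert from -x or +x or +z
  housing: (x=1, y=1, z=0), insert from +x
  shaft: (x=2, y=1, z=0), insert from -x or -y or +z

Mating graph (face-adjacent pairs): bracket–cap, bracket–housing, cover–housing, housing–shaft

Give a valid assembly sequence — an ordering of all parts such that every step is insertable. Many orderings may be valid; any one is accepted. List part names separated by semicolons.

1. housing@(1, 1, 0) [+x clear] — {housing}
2. shaft@(2, 1, 0) [-y clear] — {housing, shaft}
3. cover@(1, 2, 0) [-x clear] — {cover, housing, shaft}
4. bracket@(0, 1, 0) [+y clear] — {bracket, cover, housing, shaft}
5. cap@(0, 0, 0) [-x clear] — {bracket, cap, cover, housing, shaft}

housing; shaft; cover; bracket; cap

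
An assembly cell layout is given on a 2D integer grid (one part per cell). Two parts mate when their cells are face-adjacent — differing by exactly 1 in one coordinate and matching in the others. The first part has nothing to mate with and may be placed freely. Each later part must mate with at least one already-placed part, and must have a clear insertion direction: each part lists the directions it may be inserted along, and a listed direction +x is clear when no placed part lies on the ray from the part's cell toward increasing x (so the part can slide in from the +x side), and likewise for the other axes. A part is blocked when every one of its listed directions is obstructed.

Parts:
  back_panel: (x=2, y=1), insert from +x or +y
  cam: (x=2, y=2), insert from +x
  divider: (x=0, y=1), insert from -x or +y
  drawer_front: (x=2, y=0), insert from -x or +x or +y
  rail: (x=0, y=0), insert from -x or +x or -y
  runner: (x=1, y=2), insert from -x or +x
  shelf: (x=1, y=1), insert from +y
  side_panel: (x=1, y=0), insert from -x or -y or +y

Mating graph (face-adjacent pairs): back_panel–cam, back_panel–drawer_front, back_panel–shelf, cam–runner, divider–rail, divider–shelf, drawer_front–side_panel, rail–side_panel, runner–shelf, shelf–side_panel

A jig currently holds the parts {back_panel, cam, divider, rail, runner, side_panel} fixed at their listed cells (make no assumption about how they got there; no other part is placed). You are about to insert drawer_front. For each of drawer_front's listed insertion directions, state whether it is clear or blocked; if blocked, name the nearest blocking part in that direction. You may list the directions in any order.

-x: nearest on ray is side_panel@(1, 0) ⇒ blocked
+x: ray from drawer_front(2, 0) has no placed part ⇒ clear
+y: nearest on ray is back_panel@(2, 1) ⇒ blocked

+x: clear; +y: blocked by back_panel; -x: blocked by side_panel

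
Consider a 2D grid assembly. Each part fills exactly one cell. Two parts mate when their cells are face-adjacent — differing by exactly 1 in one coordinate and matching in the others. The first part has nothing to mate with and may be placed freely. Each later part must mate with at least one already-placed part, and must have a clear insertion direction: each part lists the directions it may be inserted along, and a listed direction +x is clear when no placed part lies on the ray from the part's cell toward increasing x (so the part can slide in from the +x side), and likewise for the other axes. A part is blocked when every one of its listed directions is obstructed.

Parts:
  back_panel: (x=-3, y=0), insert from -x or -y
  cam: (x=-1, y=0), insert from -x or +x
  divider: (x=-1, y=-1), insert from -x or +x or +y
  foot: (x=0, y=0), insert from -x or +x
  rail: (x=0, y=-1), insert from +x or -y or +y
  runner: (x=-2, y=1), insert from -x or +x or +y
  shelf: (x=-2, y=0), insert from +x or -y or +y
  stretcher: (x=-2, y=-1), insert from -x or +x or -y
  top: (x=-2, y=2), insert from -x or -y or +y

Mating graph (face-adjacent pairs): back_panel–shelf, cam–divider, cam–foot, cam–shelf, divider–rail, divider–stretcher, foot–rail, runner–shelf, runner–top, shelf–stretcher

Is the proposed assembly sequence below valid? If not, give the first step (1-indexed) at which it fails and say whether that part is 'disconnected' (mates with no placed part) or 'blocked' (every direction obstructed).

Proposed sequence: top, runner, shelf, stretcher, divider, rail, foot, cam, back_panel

1. top@(-2, 2) [-x clear] — {top}
2. runner@(-2, 1) [-x clear] — {runner, top}
3. shelf@(-2, 0) [+x clear] — {runner, shelf, top}
4. stretcher@(-2, -1) [-x clear] — {runner, shelf, stretcher, top}
5. divider@(-1, -1) [+x clear] — {divider, runner, shelf, stretcher, top}
6. rail@(0, -1) [+x clear] — {divider, rail, runner, shelf, stretcher, top}
7. foot@(0, 0) [+x clear] — {divider, foot, rail, runner, shelf, stretcher, top}
8. cam@(-1, 0) — -x/+x all obstructed ⇒ blocked

Invalid at step 8 (blocked)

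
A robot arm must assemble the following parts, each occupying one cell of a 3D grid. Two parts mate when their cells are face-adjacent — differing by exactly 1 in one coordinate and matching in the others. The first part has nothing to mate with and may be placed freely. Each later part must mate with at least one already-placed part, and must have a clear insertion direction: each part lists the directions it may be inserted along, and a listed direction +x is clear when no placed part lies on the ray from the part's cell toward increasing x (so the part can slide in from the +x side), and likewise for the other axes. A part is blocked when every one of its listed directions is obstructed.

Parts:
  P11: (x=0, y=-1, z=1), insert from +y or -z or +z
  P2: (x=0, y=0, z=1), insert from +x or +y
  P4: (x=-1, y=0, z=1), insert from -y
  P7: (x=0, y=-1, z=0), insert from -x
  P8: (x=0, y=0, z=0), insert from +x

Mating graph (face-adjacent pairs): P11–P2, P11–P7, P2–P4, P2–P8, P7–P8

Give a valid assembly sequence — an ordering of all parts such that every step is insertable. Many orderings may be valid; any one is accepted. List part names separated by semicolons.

1. P8@(0, 0, 0) [+x clear] — {P8}
2. P7@(0, -1, 0) [-x clear] — {P7, P8}
3. P11@(0, -1, 1) [+y clear] — {P11, P7, P8}
4. P2@(0, 0, 1) [+x clear] — {P11, P2, P7, P8}
5. P4@(-1, 0, 1) [-y clear] — {P11, P2, P4, P7, P8}

P8; P7; P11; P2; P4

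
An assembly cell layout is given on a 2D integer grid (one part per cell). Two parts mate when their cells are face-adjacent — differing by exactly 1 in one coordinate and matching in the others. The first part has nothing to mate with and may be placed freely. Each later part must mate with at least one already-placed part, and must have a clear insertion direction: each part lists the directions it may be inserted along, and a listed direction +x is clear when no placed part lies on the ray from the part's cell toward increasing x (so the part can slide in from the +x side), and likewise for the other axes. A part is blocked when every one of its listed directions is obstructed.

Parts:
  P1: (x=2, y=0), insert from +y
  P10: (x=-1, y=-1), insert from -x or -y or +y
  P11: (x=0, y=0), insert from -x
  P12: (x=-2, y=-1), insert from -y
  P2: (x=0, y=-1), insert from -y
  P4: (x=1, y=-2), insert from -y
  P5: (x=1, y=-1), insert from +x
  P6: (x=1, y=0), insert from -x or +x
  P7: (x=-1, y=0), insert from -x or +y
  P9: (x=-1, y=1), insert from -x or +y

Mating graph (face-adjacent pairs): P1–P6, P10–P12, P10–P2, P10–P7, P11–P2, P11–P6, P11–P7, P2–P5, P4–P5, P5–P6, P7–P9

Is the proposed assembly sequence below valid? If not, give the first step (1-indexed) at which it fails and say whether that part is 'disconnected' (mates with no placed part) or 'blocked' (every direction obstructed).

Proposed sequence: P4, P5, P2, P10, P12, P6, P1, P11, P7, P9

1. P4@(1, -2) [-y clear] — {P4}
2. P5@(1, -1) [+x clear] — {P4, P5}
3. P2@(0, -1) [-y clear] — {P2, P4, P5}
4. P10@(-1, -1) [-x clear] — {P10, P2, P4, P5}
5. P12@(-2, -1) [-y clear] — {P10, P12, P2, P4, P5}
6. P6@(1, 0) [-x clear] — {P10, P12, P2, P4, P5, P6}
7. P1@(2, 0) [+y clear] — {P1, P10, P12, P2, P4, P5, P6}
8. P11@(0, 0) [-x clear] — {P1, P10, P11, P12, P2, P4, P5, P6}
9. P7@(-1, 0) [-x clear] — {P1, P10, P11, P12, P2, P4, P5, P6, P7}
10. P9@(-1, 1) [-x clear] — {P1, P10, P11, P12, P2, P4, P5, P6, P7, P9}

Valid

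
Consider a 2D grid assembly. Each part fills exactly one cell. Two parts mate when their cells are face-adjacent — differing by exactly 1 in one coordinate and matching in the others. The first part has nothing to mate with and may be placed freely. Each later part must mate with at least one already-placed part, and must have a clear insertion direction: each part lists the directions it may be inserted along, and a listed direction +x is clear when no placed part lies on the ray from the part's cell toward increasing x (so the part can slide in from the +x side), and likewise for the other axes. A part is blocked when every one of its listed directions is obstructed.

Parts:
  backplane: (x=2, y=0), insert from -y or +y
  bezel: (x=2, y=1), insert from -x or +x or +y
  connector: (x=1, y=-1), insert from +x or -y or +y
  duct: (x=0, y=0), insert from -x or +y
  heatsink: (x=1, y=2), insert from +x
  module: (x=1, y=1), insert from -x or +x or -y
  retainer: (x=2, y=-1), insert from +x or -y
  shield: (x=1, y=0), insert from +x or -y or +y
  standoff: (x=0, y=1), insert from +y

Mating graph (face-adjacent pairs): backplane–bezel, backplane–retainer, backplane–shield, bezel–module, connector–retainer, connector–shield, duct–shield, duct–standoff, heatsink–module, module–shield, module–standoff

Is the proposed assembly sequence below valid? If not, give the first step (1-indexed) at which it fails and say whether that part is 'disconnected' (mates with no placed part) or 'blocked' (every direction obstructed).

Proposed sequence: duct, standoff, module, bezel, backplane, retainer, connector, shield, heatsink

1. duct@(0, 0) [-x clear] — {duct}
2. standoff@(0, 1) [+y clear] — {duct, standoff}
3. module@(1, 1) [+x clear] — {duct, module, standoff}
4. bezel@(2, 1) [+x clear] — {bezel, duct, module, standoff}
5. backplane@(2, 0) [-y clear] — {backplane, bezel, duct, module, standoff}
6. retainer@(2, -1) [+x clear] — {backplane, bezel, duct, module, retainer, standoff}
7. connector@(1, -1) [-y clear] — {backplane, bezel, connector, duct, module, retainer, standoff}
8. shield@(1, 0) — +x/-y/+y all obstructed ⇒ blocked

Invalid at step 8 (blocked)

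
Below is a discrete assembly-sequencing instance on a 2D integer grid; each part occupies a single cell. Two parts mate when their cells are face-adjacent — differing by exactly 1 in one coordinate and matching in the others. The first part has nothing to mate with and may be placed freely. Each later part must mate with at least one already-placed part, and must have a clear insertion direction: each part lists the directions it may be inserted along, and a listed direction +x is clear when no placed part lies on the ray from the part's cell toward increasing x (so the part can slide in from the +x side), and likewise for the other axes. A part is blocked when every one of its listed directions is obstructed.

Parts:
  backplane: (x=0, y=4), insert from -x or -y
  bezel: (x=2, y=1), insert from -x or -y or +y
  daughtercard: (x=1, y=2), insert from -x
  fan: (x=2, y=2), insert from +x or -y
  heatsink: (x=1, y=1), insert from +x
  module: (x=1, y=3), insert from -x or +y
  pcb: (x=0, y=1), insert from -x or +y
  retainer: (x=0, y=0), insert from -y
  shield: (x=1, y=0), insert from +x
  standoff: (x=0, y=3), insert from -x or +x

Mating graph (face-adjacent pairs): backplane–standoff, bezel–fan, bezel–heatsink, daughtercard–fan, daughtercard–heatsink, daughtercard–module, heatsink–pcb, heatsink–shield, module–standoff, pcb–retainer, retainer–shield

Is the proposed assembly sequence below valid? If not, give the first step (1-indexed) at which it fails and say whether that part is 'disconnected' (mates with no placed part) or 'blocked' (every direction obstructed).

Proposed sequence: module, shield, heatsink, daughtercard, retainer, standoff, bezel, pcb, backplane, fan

Invalid at step 2 (disconnected)

1. module@(1, 3) [-x clear] — {module}
2. shield@(1, 0) — no placed neighbour ⇒ disconnected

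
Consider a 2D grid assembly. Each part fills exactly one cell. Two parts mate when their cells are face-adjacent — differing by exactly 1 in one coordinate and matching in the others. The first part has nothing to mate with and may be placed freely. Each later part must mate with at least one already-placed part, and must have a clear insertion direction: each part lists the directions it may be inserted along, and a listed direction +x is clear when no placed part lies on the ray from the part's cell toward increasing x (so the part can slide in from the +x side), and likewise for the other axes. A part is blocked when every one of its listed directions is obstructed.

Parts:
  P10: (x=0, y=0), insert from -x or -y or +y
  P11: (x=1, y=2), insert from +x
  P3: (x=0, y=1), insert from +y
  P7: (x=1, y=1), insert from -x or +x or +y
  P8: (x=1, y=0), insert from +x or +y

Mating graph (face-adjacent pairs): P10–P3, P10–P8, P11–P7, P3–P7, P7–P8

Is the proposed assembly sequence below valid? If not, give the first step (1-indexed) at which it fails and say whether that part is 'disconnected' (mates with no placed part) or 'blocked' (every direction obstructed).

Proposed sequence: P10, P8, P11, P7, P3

Invalid at step 3 (disconnected)

1. P10@(0, 0) [-x clear] — {P10}
2. P8@(1, 0) [+x clear] — {P10, P8}
3. P11@(1, 2) — no placed neighbour ⇒ disconnected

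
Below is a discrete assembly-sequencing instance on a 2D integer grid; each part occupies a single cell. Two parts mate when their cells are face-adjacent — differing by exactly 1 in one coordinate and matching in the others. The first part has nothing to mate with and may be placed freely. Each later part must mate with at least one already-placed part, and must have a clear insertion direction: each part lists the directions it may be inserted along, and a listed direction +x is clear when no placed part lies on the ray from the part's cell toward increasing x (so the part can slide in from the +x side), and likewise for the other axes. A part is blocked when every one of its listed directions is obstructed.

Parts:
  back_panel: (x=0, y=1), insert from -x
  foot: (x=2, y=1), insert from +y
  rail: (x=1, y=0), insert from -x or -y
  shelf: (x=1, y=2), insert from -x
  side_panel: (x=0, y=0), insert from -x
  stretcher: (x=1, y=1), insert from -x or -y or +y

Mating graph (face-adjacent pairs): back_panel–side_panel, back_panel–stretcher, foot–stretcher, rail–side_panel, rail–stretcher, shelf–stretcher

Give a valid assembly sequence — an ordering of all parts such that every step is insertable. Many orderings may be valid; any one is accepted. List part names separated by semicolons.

1. foot@(2, 1) [+y clear] — {foot}
2. stretcher@(1, 1) [-x clear] — {foot, stretcher}
3. shelf@(1, 2) [-x clear] — {foot, shelf, stretcher}
4. back_panel@(0, 1) [-x clear] — {back_panel, foot, shelf, stretcher}
5. side_panel@(0, 0) [-x clear] — {back_panel, foot, shelf, side_panel, stretcher}
6. rail@(1, 0) [-y clear] — {back_panel, foot, rail, shelf, side_panel, stretcher}

foot; stretcher; shelf; back_panel; side_panel; rail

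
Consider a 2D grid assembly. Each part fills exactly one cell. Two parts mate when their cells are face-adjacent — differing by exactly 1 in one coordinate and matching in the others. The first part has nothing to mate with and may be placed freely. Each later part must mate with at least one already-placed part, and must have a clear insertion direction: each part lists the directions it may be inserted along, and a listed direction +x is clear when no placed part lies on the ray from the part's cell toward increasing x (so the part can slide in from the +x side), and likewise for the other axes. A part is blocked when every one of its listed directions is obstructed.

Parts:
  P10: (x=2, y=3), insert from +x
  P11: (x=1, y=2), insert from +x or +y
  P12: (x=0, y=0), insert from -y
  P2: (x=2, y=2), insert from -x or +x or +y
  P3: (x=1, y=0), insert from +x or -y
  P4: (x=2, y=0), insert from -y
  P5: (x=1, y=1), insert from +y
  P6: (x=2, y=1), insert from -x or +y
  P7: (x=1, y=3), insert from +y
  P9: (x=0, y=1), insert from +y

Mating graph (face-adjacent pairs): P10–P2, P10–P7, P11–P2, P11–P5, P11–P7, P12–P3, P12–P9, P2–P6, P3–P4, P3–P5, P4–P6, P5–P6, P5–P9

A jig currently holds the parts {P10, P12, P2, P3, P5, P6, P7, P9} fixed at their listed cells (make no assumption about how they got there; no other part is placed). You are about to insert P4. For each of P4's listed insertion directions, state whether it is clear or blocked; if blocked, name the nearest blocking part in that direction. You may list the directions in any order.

-y: ray from P4(2, 0) has no placed part ⇒ clear

-y: clear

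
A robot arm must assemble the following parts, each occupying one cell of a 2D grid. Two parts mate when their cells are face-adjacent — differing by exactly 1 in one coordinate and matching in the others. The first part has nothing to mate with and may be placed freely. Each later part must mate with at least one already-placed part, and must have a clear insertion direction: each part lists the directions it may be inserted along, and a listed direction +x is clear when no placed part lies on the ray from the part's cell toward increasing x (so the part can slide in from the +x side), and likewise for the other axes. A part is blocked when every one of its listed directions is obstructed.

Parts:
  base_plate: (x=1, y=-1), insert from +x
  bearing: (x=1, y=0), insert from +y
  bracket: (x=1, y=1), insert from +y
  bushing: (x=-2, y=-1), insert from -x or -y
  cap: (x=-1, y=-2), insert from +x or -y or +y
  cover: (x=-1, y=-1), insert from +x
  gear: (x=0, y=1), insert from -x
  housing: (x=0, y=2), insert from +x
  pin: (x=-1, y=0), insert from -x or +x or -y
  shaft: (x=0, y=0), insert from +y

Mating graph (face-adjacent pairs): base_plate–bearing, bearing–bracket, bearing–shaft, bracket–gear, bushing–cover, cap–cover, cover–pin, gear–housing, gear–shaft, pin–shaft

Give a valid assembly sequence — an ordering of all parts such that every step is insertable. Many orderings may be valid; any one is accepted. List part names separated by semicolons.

cover; bushing; cap; pin; shaft; bearing; base_plate; bracket; gear; housing

1. cover@(-1, -1) [+x clear] — {cover}
2. bushing@(-2, -1) [-x clear] — {bushing, cover}
3. cap@(-1, -2) [+x clear] — {bushing, cap, cover}
4. pin@(-1, 0) [-x clear] — {bushing, cap, cover, pin}
5. shaft@(0, 0) [+y clear] — {bushing, cap, cover, pin, shaft}
6. bearing@(1, 0) [+y clear] — {bearing, bushing, cap, cover, pin, shaft}
7. base_plate@(1, -1) [+x clear] — {base_plate, bearing, bushing, cap, cover, pin, shaft}
8. bracket@(1, 1) [+y clear] — {base_plate, bearing, bracket, bushing, cap, cover, pin, shaft}
9. gear@(0, 1) [-x clear] — {base_plate, bearing, bracket, bushing, cap, cover, gear, pin, shaft}
10. housing@(0, 2) [+x clear] — {base_plate, bearing, bracket, bushing, cap, cover, gear, housing, pin, shaft}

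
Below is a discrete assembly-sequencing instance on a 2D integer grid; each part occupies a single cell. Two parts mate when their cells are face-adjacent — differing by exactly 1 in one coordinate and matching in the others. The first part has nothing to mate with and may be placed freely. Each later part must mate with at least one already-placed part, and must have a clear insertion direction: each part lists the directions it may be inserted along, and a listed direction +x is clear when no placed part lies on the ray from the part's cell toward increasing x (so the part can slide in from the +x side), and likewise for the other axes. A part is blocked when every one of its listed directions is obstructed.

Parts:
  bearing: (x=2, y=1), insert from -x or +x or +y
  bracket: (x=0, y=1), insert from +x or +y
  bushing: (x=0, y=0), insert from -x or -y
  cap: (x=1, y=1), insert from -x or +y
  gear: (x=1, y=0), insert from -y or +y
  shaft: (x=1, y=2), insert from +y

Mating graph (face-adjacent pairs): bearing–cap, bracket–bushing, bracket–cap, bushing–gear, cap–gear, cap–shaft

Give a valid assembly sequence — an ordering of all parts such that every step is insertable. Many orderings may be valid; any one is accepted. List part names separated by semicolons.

1. cap@(1, 1) [-x clear] — {cap}
2. bearing@(2, 1) [+x clear] — {bearing, cap}
3. gear@(1, 0) [-y clear] — {bearing, cap, gear}
4. shaft@(1, 2) [+y clear] — {bearing, cap, gear, shaft}
5. bushing@(0, 0) [-x clear] — {bearing, bushing, cap, gear, shaft}
6. bracket@(0, 1) [+y clear] — {bearing, bracket, bushing, cap, gear, shaft}

cap; bearing; gear; shaft; bushing; bracket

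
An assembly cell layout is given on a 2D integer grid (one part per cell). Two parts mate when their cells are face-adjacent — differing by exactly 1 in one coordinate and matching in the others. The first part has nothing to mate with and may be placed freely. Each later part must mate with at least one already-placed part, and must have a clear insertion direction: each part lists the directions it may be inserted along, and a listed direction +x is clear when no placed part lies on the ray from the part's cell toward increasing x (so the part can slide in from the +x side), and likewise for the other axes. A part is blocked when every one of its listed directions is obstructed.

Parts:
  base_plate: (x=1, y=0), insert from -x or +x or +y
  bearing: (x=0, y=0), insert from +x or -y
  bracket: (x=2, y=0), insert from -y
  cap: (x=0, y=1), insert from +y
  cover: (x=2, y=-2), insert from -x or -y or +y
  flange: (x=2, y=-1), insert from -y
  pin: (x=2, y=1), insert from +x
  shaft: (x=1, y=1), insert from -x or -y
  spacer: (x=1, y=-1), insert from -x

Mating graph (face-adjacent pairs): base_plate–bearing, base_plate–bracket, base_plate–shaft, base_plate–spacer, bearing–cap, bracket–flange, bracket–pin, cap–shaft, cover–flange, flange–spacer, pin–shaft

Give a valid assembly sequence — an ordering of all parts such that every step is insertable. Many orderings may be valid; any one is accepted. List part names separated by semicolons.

1. pin@(2, 1) [+x clear] — {pin}
2. shaft@(1, 1) [-x clear] — {pin, shaft}
3. base_plate@(1, 0) [-x clear] — {base_plate, pin, shaft}
4. cap@(0, 1) [+y clear] — {base_plate, cap, pin, shaft}
5. bearing@(0, 0) [-y clear] — {base_plate, bearing, cap, pin, shaft}
6. spacer@(1, -1) [-x clear] — {base_plate, bearing, cap, pin, shaft, spacer}
7. bracket@(2, 0) [-y clear] — {base_plate, bearing, bracket, cap, pin, shaft, spacer}
8. flange@(2, -1) [-y clear] — {base_plate, bearing, bracket, cap, flange, pin, shaft, spacer}
9. cover@(2, -2) [-x clear] — {base_plate, bearing, bracket, cap, cover, flange, pin, shaft, spacer}

pin; shaft; base_plate; cap; bearing; spacer; bracket; flange; cover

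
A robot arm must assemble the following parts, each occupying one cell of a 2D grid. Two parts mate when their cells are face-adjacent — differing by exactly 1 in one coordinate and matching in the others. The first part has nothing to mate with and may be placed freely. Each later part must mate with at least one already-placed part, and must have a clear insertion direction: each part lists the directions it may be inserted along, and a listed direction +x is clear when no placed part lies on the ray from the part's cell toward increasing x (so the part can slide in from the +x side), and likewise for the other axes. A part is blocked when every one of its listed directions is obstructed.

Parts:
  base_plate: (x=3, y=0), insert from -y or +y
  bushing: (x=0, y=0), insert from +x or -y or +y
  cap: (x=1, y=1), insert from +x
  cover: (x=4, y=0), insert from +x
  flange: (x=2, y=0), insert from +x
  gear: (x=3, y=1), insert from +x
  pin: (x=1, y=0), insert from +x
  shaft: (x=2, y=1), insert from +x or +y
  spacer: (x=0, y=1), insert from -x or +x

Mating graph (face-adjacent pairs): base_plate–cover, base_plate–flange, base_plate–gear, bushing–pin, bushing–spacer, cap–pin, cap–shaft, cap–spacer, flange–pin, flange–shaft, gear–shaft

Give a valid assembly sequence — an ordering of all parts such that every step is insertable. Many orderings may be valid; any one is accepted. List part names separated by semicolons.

1. bushing@(0, 0) [+x clear] — {bushing}
2. pin@(1, 0) [+x clear] — {bushing, pin}
3. flange@(2, 0) [+x clear] — {bushing, flange, pin}
4. base_plate@(3, 0) [-y clear] — {base_plate, bushing, flange, pin}
5. cover@(4, 0) [+x clear] — {base_plate, bushing, cover, flange, pin}
6. cap@(1, 1) [+x clear] — {base_plate, bushing, cap, cover, flange, pin}
7. gear@(3, 1) [+x clear] — {base_plate, bushing, cap, cover, flange, gear, pin}
8. spacer@(0, 1) [-x clear] — {base_plate, bushing, cap, cover, flange, gear, pin, spacer}
9. shaft@(2, 1) [+y clear] — {base_plate, bushing, cap, cover, flange, gear, pin, shaft, spacer}

bushing; pin; flange; base_plate; cover; cap; gear; spacer; shaft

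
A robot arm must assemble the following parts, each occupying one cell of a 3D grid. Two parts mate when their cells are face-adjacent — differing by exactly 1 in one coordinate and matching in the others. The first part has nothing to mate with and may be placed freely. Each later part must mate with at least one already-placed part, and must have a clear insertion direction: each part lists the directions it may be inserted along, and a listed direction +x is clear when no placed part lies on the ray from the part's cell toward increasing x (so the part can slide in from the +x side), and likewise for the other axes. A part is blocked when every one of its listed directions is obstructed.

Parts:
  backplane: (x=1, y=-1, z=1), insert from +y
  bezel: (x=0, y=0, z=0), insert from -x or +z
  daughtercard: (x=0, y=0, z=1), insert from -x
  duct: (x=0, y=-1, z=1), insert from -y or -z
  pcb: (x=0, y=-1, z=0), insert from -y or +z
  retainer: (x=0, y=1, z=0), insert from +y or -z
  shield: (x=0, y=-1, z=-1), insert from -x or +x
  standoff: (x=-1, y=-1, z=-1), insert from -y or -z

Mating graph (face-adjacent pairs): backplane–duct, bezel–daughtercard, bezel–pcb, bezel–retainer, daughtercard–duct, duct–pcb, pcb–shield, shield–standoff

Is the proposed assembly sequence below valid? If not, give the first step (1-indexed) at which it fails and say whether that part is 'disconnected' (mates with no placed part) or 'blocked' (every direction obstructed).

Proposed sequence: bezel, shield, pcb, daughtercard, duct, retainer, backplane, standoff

1. bezel@(0, 0, 0) [-x clear] — {bezel}
2. shield@(0, -1, -1) — no placed neighbour ⇒ disconnected

Invalid at step 2 (disconnected)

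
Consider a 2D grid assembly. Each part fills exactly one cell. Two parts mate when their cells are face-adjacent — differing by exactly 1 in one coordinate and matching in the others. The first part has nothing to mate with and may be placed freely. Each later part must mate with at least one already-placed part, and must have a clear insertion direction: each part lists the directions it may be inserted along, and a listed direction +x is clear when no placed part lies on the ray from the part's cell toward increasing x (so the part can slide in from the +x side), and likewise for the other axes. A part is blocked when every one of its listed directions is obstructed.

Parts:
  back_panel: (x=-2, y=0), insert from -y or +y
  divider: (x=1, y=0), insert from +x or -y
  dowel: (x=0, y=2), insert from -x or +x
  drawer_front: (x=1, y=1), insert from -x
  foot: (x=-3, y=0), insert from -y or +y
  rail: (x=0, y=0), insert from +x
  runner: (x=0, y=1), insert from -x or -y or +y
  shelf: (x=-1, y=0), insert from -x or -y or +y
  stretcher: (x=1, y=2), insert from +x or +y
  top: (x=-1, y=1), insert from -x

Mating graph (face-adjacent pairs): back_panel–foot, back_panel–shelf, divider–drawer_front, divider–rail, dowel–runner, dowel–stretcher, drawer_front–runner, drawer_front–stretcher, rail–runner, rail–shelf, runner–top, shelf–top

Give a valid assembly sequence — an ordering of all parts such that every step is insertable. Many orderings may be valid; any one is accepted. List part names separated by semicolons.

drawer_front; stretcher; dowel; runner; rail; shelf; back_panel; foot; top; divider

1. drawer_front@(1, 1) [-x clear] — {drawer_front}
2. stretcher@(1, 2) [+x clear] — {drawer_front, stretcher}
3. dowel@(0, 2) [-x clear] — {dowel, drawer_front, stretcher}
4. runner@(0, 1) [-x clear] — {dowel, drawer_front, runner, stretcher}
5. rail@(0, 0) [+x clear] — {dowel, drawer_front, rail, runner, stretcher}
6. shelf@(-1, 0) [-x clear] — {dowel, drawer_front, rail, runner, shelf, stretcher}
7. back_panel@(-2, 0) [-y clear] — {back_panel, dowel, drawer_front, rail, runner, shelf, stretcher}
8. foot@(-3, 0) [-y clear] — {back_panel, dowel, drawer_front, foot, rail, runner, shelf, stretcher}
9. top@(-1, 1) [-x clear] — {back_panel, dowel, drawer_front, foot, rail, runner, shelf, stretcher, top}
10. divider@(1, 0) [+x clear] — {back_panel, divider, dowel, drawer_front, foot, rail, runner, shelf, stretcher, top}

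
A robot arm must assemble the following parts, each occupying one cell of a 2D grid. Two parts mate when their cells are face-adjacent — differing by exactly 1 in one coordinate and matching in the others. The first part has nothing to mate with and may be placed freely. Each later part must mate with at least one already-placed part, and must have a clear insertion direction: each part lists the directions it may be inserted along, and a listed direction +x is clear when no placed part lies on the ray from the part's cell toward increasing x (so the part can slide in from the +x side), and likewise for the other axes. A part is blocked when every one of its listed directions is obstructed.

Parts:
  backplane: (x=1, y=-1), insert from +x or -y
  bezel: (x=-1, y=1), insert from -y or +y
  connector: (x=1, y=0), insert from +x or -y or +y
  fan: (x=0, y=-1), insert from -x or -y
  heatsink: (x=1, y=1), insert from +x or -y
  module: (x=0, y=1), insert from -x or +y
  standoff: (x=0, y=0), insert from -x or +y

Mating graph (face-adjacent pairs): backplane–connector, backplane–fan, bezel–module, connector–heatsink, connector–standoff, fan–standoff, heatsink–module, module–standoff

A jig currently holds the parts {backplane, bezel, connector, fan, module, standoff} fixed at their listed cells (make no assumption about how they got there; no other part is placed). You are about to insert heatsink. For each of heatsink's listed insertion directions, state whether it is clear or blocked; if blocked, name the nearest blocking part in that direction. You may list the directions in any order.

+x: clear; -y: blocked by connector

+x: ray from heatsink(1, 1) has no placed part ⇒ clear
-y: nearest on ray is connector@(1, 0) ⇒ blocked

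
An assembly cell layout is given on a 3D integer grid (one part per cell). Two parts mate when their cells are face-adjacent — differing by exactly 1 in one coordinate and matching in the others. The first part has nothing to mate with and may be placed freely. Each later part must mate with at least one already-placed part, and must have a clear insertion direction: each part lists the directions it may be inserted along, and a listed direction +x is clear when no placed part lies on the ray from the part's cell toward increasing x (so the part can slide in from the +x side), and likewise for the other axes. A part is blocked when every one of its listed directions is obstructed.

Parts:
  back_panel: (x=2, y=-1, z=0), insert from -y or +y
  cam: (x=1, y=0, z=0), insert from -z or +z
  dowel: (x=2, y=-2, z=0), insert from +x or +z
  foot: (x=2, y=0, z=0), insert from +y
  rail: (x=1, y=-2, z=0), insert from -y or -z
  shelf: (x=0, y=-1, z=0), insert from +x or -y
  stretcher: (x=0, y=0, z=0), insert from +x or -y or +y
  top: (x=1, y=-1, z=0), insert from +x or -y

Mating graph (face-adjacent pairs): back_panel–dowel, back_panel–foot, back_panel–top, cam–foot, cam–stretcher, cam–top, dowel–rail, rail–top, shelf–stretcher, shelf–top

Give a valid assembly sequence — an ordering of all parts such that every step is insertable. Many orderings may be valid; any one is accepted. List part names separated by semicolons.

1. stretcher@(0, 0, 0) [+x clear] — {stretcher}
2. shelf@(0, -1, 0) [+x clear] — {shelf, stretcher}
3. top@(1, -1, 0) [+x clear] — {shelf, stretcher, top}
4. cam@(1, 0, 0) [-z clear] — {cam, shelf, stretcher, top}
5. rail@(1, -2, 0) [-y clear] — {cam, rail, shelf, stretcher, top}
6. dowel@(2, -2, 0) [+x clear] — {cam, dowel, rail, shelf, stretcher, top}
7. back_panel@(2, -1, 0) [+y clear] — {back_panel, cam, dowel, rail, shelf, stretcher, top}
8. foot@(2, 0, 0) [+y clear] — {back_panel, cam, dowel, foot, rail, shelf, stretcher, top}

stretcher; shelf; top; cam; rail; dowel; back_panel; foot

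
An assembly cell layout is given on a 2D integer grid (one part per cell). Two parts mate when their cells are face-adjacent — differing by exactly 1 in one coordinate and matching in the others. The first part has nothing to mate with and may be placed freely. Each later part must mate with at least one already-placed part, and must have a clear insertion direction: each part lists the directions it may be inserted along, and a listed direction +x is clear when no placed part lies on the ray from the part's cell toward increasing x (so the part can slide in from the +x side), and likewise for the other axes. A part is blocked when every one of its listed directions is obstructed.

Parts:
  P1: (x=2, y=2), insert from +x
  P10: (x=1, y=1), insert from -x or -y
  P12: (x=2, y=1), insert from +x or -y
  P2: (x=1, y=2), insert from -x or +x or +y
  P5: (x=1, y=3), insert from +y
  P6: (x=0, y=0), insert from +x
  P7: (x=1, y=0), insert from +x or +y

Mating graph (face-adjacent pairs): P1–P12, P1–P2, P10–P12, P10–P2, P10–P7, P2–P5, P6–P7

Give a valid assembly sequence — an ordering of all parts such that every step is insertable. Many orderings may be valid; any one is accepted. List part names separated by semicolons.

1. P6@(0, 0) [+x clear] — {P6}
2. P7@(1, 0) [+x clear] — {P6, P7}
3. P10@(1, 1) [-x clear] — {P10, P6, P7}
4. P2@(1, 2) [-x clear] — {P10, P2, P6, P7}
5. P1@(2, 2) [+x clear] — {P1, P10, P2, P6, P7}
6. P12@(2, 1) [+x clear] — {P1, P10, P12, P2, P6, P7}
7. P5@(1, 3) [+y clear] — {P1, P10, P12, P2, P5, P6, P7}

P6; P7; P10; P2; P1; P12; P5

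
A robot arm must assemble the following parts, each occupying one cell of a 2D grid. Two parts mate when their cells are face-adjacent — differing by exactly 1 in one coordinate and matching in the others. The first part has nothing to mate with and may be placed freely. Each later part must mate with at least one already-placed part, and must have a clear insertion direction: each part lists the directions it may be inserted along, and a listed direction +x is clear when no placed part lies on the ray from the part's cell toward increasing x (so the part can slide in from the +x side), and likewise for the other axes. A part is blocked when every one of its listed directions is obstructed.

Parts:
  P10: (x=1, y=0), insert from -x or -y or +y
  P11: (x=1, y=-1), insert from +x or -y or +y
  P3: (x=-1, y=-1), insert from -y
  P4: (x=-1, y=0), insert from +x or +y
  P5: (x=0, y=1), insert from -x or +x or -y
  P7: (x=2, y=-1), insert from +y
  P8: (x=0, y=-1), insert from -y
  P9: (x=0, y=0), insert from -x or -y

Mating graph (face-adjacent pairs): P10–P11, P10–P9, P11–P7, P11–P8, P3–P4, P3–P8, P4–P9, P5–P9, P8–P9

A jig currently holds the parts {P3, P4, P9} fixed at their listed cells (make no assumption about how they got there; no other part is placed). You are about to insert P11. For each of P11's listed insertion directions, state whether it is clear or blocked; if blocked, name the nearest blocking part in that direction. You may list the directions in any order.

+x: clear; +y: clear; -y: clear

+x: ray from P11(1, -1) has no placed part ⇒ clear
-y: ray from P11(1, -1) has no placed part ⇒ clear
+y: ray from P11(1, -1) has no placed part ⇒ clear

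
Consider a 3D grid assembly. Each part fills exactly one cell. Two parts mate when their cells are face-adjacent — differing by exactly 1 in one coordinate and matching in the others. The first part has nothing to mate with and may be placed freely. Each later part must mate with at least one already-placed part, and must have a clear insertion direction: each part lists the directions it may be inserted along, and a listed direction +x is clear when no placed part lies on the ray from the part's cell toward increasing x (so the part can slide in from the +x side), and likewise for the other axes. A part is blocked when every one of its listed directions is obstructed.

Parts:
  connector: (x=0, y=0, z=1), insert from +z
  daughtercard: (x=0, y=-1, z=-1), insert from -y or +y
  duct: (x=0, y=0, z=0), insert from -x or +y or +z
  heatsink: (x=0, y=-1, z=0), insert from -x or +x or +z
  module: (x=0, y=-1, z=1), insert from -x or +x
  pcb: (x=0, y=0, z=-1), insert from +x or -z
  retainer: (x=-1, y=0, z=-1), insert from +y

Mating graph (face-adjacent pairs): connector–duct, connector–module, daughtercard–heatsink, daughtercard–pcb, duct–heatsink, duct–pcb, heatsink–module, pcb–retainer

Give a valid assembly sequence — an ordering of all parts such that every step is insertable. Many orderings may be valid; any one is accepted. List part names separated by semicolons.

retainer; pcb; duct; heatsink; connector; module; daughtercard

1. retainer@(-1, 0, -1) [+y clear] — {retainer}
2. pcb@(0, 0, -1) [+x clear] — {pcb, retainer}
3. duct@(0, 0, 0) [-x clear] — {duct, pcb, retainer}
4. heatsink@(0, -1, 0) [-x clear] — {duct, heatsink, pcb, retainer}
5. connector@(0, 0, 1) [+z clear] — {connector, duct, heatsink, pcb, retainer}
6. module@(0, -1, 1) [-x clear] — {connector, duct, heatsink, module, pcb, retainer}
7. daughtercard@(0, -1, -1) [-y clear] — {connector, daughtercard, duct, heatsink, module, pcb, retainer}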